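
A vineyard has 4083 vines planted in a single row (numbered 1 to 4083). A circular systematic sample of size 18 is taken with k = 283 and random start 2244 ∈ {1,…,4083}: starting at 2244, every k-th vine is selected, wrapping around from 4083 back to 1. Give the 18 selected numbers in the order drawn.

Selection 1: 2244
Selection 2: 2244 + 283 = 2527
Selection 3: 2527 + 283 = 2810
Selection 4: 2810 + 283 = 3093
Selection 5: 3093 + 283 = 3376
Selection 6: 3376 + 283 = 3659
Selection 7: 3659 + 283 = 3942
Selection 8: 3942 + 283 = 4225 → 4225 − 4083 = 142
Selection 9: 142 + 283 = 425
Selection 10: 425 + 283 = 708
Selection 11: 708 + 283 = 991
Selection 12: 991 + 283 = 1274
Selection 13: 1274 + 283 = 1557
Selection 14: 1557 + 283 = 1840
Selection 15: 1840 + 283 = 2123
Selection 16: 2123 + 283 = 2406
Selection 17: 2406 + 283 = 2689
Selection 18: 2689 + 283 = 2972

2244, 2527, 2810, 3093, 3376, 3659, 3942, 142, 425, 708, 991, 1274, 1557, 1840, 2123, 2406, 2689, 2972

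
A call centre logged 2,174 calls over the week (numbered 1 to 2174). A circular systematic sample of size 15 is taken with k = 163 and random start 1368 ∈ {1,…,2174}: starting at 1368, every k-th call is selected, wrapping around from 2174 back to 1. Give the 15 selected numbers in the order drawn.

1368, 1531, 1694, 1857, 2020, 9, 172, 335, 498, 661, 824, 987, 1150, 1313, 1476

Selection 1: 1368
Selection 2: 1368 + 163 = 1531
Selection 3: 1531 + 163 = 1694
Selection 4: 1694 + 163 = 1857
Selection 5: 1857 + 163 = 2020
Selection 6: 2020 + 163 = 2183 → 2183 − 2174 = 9
Selection 7: 9 + 163 = 172
Selection 8: 172 + 163 = 335
Selection 9: 335 + 163 = 498
Selection 10: 498 + 163 = 661
Selection 11: 661 + 163 = 824
Selection 12: 824 + 163 = 987
Selection 13: 987 + 163 = 1150
Selection 14: 1150 + 163 = 1313
Selection 15: 1313 + 163 = 1476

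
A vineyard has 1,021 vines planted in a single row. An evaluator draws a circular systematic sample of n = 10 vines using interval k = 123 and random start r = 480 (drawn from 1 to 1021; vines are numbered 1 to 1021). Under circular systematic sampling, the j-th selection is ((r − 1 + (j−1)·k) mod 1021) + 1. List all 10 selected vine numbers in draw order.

Selection 1: 480
Selection 2: 480 + 123 = 603
Selection 3: 603 + 123 = 726
Selection 4: 726 + 123 = 849
Selection 5: 849 + 123 = 972
Selection 6: 972 + 123 = 1095 → 1095 − 1021 = 74
Selection 7: 74 + 123 = 197
Selection 8: 197 + 123 = 320
Selection 9: 320 + 123 = 443
Selection 10: 443 + 123 = 566

480, 603, 726, 849, 972, 74, 197, 320, 443, 566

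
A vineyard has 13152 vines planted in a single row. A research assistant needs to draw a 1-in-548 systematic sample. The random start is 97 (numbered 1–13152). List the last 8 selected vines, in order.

17th selection = 97 + 16×548 = 8865
18th: 8865 + 548 = 9413
19th: 9413 + 548 = 9961
20th: 9961 + 548 = 10509
21st: 10509 + 548 = 11057
22nd: 11057 + 548 = 11605
23rd: 11605 + 548 = 12153
24th: 12153 + 548 = 12701

8865, 9413, 9961, 10509, 11057, 11605, 12153, 12701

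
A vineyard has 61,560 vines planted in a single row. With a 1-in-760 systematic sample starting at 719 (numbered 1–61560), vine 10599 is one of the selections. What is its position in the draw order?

14

k = 760
position = (10599 − 719)/760 + 1 = 9880/760 + 1 = 13 + 1 = 14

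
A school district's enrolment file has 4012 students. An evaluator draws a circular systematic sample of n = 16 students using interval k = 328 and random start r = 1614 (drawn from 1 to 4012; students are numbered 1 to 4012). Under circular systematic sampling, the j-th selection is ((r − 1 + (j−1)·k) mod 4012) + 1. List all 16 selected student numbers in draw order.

1614, 1942, 2270, 2598, 2926, 3254, 3582, 3910, 226, 554, 882, 1210, 1538, 1866, 2194, 2522

Selection 1: 1614
Selection 2: 1614 + 328 = 1942
Selection 3: 1942 + 328 = 2270
Selection 4: 2270 + 328 = 2598
Selection 5: 2598 + 328 = 2926
Selection 6: 2926 + 328 = 3254
Selection 7: 3254 + 328 = 3582
Selection 8: 3582 + 328 = 3910
Selection 9: 3910 + 328 = 4238 → 4238 − 4012 = 226
Selection 10: 226 + 328 = 554
Selection 11: 554 + 328 = 882
Selection 12: 882 + 328 = 1210
Selection 13: 1210 + 328 = 1538
Selection 14: 1538 + 328 = 1866
Selection 15: 1866 + 328 = 2194
Selection 16: 2194 + 328 = 2522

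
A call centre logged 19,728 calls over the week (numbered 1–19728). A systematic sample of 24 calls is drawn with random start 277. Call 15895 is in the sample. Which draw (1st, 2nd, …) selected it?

k = 19728/24 = 822
position = (15895 − 277)/822 + 1 = 15618/822 + 1 = 19 + 1 = 20

20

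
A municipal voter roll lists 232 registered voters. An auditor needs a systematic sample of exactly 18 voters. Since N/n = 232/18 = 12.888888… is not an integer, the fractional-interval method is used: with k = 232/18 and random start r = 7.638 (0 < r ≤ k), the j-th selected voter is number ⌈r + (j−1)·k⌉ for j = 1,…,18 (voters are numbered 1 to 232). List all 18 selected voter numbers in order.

8, 21, 34, 47, 60, 73, 85, 98, 111, 124, 137, 150, 163, 176, 189, 201, 214, 227

j=1: r + 0k = 7.638 → ⌈·⌉ = 8
j=2: r + 1k = 20.526888… → ⌈·⌉ = 21
j=3: r + 2k = 33.415777… → ⌈·⌉ = 34
j=4: r + 3k = 46.304666… → ⌈·⌉ = 47
j=5: r + 4k = 59.193555… → ⌈·⌉ = 60
j=6: r + 5k = 72.082444… → ⌈·⌉ = 73
j=7: r + 6k = 84.971333… → ⌈·⌉ = 85
j=8: r + 7k = 97.860222… → ⌈·⌉ = 98
j=9: r + 8k = 110.749111… → ⌈·⌉ = 111
j=10: r + 9k = 123.638 → ⌈·⌉ = 124
j=11: r + 10k = 136.526888… → ⌈·⌉ = 137
j=12: r + 11k = 149.415777… → ⌈·⌉ = 150
j=13: r + 12k = 162.304666… → ⌈·⌉ = 163
j=14: r + 13k = 175.193555… → ⌈·⌉ = 176
j=15: r + 14k = 188.082444… → ⌈·⌉ = 189
j=16: r + 15k = 200.971333… → ⌈·⌉ = 201
j=17: r + 16k = 213.860222… → ⌈·⌉ = 214
j=18: r + 17k = 226.749111… → ⌈·⌉ = 227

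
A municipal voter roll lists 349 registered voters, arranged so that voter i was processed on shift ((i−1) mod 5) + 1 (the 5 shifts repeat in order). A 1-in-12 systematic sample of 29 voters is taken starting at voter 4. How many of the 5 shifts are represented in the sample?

5

Consecutive selections differ by k = 12, so their shift numbers differ by 12 mod 5 = 2.
gcd(12, 5) = 1, so the sample visits 5/1 = 5 distinct residues mod 5.
Start 4 is shift 4; the shifts hit are 1, 2, 3, 4, 5.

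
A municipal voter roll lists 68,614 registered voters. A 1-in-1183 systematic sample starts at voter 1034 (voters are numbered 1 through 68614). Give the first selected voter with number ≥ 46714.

47171

k = 1183
Steps past start: ⌈(46714 − 1034)/1183⌉ = ⌈45680/1183⌉ = 39
Selected voter: 1034 + 39×1183 = 47171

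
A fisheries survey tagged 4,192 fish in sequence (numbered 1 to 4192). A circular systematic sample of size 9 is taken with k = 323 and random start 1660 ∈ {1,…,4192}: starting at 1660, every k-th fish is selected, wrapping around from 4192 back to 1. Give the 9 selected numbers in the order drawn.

1660, 1983, 2306, 2629, 2952, 3275, 3598, 3921, 52

Selection 1: 1660
Selection 2: 1660 + 323 = 1983
Selection 3: 1983 + 323 = 2306
Selection 4: 2306 + 323 = 2629
Selection 5: 2629 + 323 = 2952
Selection 6: 2952 + 323 = 3275
Selection 7: 3275 + 323 = 3598
Selection 8: 3598 + 323 = 3921
Selection 9: 3921 + 323 = 4244 → 4244 − 4192 = 52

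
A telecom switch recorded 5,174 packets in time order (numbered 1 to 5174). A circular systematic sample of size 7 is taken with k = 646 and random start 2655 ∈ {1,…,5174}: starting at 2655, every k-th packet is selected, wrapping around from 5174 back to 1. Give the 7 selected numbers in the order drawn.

2655, 3301, 3947, 4593, 65, 711, 1357

Selection 1: 2655
Selection 2: 2655 + 646 = 3301
Selection 3: 3301 + 646 = 3947
Selection 4: 3947 + 646 = 4593
Selection 5: 4593 + 646 = 5239 → 5239 − 5174 = 65
Selection 6: 65 + 646 = 711
Selection 7: 711 + 646 = 1357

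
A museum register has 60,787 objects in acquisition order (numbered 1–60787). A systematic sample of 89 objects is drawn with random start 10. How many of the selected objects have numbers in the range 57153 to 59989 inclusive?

k = 60787/89 = 683
First selection ≥ 57153: 10 + ⌈(57153−10)/683⌉·683 = 10 + 84×683 = 57382
Last selection ≤ 59989: 10 + ⌊(59989−10)/683⌋·683 = 10 + 87×683 = 59431
Count = 87 − 84 + 1 = 4

4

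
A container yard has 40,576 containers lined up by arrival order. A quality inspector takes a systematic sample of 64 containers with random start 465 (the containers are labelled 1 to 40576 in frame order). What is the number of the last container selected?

40407

k = 40576/64 = 634
64th selection = r + (64−1)·k = 465 + 63×634 = 465 + 39942 = 40407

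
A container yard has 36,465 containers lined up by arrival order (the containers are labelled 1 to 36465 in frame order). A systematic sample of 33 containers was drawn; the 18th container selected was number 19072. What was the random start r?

k = 36465/33 = 1105
r = 19072 − (18−1)×1105 = 19072 − 18785 = 287

287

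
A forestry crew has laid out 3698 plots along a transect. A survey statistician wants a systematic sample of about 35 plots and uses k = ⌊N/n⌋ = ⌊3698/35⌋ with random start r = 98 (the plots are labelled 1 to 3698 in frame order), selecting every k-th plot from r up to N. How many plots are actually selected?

k = ⌊3698/35⌋ = 105
Achieved size = ⌊(3698 − 98)/105⌋ + 1 = ⌊3600/105⌋ + 1 = 34 + 1 = 35
(last selection: 98 + 34×105 = 3668 ≤ 3698; next would be 3773 > 3698)

35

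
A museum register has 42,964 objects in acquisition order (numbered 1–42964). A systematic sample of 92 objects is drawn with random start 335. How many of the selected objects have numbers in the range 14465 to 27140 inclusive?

27

k = 42964/92 = 467
First selection ≥ 14465: 335 + ⌈(14465−335)/467⌉·467 = 335 + 31×467 = 14812
Last selection ≤ 27140: 335 + ⌊(27140−335)/467⌋·467 = 335 + 57×467 = 26954
Count = 57 − 31 + 1 = 27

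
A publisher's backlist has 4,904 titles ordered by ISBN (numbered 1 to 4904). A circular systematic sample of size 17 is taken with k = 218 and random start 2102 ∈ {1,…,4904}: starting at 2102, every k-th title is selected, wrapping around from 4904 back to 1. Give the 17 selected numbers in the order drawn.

Selection 1: 2102
Selection 2: 2102 + 218 = 2320
Selection 3: 2320 + 218 = 2538
Selection 4: 2538 + 218 = 2756
Selection 5: 2756 + 218 = 2974
Selection 6: 2974 + 218 = 3192
Selection 7: 3192 + 218 = 3410
Selection 8: 3410 + 218 = 3628
Selection 9: 3628 + 218 = 3846
Selection 10: 3846 + 218 = 4064
Selection 11: 4064 + 218 = 4282
Selection 12: 4282 + 218 = 4500
Selection 13: 4500 + 218 = 4718
Selection 14: 4718 + 218 = 4936 → 4936 − 4904 = 32
Selection 15: 32 + 218 = 250
Selection 16: 250 + 218 = 468
Selection 17: 468 + 218 = 686

2102, 2320, 2538, 2756, 2974, 3192, 3410, 3628, 3846, 4064, 4282, 4500, 4718, 32, 250, 468, 686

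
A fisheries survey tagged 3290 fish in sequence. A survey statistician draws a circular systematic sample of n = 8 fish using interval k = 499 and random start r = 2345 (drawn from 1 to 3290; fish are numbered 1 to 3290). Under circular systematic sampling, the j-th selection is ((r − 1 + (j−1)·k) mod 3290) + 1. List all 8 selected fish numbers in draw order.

2345, 2844, 53, 552, 1051, 1550, 2049, 2548

Selection 1: 2345
Selection 2: 2345 + 499 = 2844
Selection 3: 2844 + 499 = 3343 → 3343 − 3290 = 53
Selection 4: 53 + 499 = 552
Selection 5: 552 + 499 = 1051
Selection 6: 1051 + 499 = 1550
Selection 7: 1550 + 499 = 2049
Selection 8: 2049 + 499 = 2548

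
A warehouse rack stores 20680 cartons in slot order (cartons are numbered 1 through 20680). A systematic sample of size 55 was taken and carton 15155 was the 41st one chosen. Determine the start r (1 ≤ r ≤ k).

115

k = 20680/55 = 376
r = 15155 − (41−1)×376 = 15155 − 15040 = 115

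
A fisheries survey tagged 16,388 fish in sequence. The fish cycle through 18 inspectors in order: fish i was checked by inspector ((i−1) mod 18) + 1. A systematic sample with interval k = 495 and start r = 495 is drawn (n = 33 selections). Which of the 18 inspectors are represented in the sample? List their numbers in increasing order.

9, 18

Consecutive selections differ by k = 495, so their inspector numbers differ by 495 mod 18 = 9.
gcd(495, 18) = 9, so the sample visits 18/9 = 2 distinct residues mod 18.
Start 495 is inspector 9; the inspectors hit are 9, 18.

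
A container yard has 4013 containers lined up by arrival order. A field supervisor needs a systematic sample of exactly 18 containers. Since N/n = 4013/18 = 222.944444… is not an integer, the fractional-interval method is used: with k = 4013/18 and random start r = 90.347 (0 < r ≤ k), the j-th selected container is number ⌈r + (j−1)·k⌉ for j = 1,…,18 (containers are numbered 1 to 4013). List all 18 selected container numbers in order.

91, 314, 537, 760, 983, 1206, 1429, 1651, 1874, 2097, 2320, 2543, 2766, 2989, 3212, 3435, 3658, 3881

j=1: r + 0k = 90.347 → ⌈·⌉ = 91
j=2: r + 1k = 313.291444… → ⌈·⌉ = 314
j=3: r + 2k = 536.235888… → ⌈·⌉ = 537
j=4: r + 3k = 759.180333… → ⌈·⌉ = 760
j=5: r + 4k = 982.124777… → ⌈·⌉ = 983
j=6: r + 5k = 1205.069222… → ⌈·⌉ = 1206
j=7: r + 6k = 1428.013666… → ⌈·⌉ = 1429
j=8: r + 7k = 1650.958111… → ⌈·⌉ = 1651
j=9: r + 8k = 1873.902555… → ⌈·⌉ = 1874
j=10: r + 9k = 2096.847 → ⌈·⌉ = 2097
j=11: r + 10k = 2319.791444… → ⌈·⌉ = 2320
j=12: r + 11k = 2542.735888… → ⌈·⌉ = 2543
j=13: r + 12k = 2765.680333… → ⌈·⌉ = 2766
j=14: r + 13k = 2988.624777… → ⌈·⌉ = 2989
j=15: r + 14k = 3211.569222… → ⌈·⌉ = 3212
j=16: r + 15k = 3434.513666… → ⌈·⌉ = 3435
j=17: r + 16k = 3657.458111… → ⌈·⌉ = 3658
j=18: r + 17k = 3880.402555… → ⌈·⌉ = 3881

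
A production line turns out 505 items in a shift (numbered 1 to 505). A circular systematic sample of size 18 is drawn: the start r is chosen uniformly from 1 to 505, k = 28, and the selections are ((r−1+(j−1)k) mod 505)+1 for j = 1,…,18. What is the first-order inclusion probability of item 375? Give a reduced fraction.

For each position j, as r ranges over 1…505 the j-th selection hits every item exactly once, so item 375 is selected for exactly 18 of the 505 starts.
Inclusion probability = 18/505.

18/505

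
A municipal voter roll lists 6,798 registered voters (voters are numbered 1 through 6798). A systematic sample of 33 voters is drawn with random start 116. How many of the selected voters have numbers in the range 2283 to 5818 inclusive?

17

k = 6798/33 = 206
First selection ≥ 2283: 116 + ⌈(2283−116)/206⌉·206 = 116 + 11×206 = 2382
Last selection ≤ 5818: 116 + ⌊(5818−116)/206⌋·206 = 116 + 27×206 = 5678
Count = 27 − 11 + 1 = 17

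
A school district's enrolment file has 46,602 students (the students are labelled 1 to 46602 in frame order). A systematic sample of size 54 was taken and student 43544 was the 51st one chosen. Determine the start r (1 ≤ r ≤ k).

394

k = 46602/54 = 863
r = 43544 − (51−1)×863 = 43544 − 43150 = 394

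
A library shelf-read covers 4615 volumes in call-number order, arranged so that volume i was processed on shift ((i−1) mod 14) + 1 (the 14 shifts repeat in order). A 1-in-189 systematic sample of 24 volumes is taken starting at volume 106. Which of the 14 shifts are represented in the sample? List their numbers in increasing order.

Consecutive selections differ by k = 189, so their shift numbers differ by 189 mod 14 = 7.
gcd(189, 14) = 7, so the sample visits 14/7 = 2 distinct residues mod 14.
Start 106 is shift 8; the shifts hit are 1, 8.

1, 8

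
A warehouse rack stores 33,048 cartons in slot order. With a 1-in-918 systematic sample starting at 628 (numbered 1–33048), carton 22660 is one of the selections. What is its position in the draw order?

25

k = 918
position = (22660 − 628)/918 + 1 = 22032/918 + 1 = 24 + 1 = 25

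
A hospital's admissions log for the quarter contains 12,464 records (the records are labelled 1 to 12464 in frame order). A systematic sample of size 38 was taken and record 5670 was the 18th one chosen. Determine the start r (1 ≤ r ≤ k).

k = 12464/38 = 328
r = 5670 − (18−1)×328 = 5670 − 5576 = 94

94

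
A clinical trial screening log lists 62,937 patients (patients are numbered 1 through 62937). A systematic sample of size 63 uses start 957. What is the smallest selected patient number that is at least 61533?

k = 62937/63 = 999
Steps past start: ⌈(61533 − 957)/999⌉ = ⌈60576/999⌉ = 61
Selected patient: 957 + 61×999 = 61896

61896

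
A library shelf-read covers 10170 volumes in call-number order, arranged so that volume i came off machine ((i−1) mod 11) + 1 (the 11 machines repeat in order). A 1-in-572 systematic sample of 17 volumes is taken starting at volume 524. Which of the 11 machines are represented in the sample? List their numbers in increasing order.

7

Consecutive selections differ by k = 572, so their machine numbers differ by 572 mod 11 = 0.
gcd(572, 11) = 11, so the sample visits 11/11 = 1 distinct residues mod 11.
Start 524 is machine 7; the machines hit are 7.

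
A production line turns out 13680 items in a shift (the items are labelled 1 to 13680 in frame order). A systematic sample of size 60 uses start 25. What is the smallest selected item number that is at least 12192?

12337

k = 13680/60 = 228
Steps past start: ⌈(12192 − 25)/228⌉ = ⌈12167/228⌉ = 54
Selected item: 25 + 54×228 = 12337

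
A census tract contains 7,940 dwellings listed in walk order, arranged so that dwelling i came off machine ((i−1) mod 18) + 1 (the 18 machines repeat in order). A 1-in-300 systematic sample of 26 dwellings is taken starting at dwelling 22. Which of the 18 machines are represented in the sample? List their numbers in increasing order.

4, 10, 16

Consecutive selections differ by k = 300, so their machine numbers differ by 300 mod 18 = 12.
gcd(300, 18) = 6, so the sample visits 18/6 = 3 distinct residues mod 18.
Start 22 is machine 4; the machines hit are 4, 10, 16.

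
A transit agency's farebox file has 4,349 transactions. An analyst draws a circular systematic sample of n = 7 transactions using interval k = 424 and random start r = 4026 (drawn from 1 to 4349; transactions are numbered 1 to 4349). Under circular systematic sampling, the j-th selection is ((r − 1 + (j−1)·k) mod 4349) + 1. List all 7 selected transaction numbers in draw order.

4026, 101, 525, 949, 1373, 1797, 2221

Selection 1: 4026
Selection 2: 4026 + 424 = 4450 → 4450 − 4349 = 101
Selection 3: 101 + 424 = 525
Selection 4: 525 + 424 = 949
Selection 5: 949 + 424 = 1373
Selection 6: 1373 + 424 = 1797
Selection 7: 1797 + 424 = 2221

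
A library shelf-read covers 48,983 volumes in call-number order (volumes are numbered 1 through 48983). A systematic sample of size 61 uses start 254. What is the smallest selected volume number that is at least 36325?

k = 48983/61 = 803
Steps past start: ⌈(36325 − 254)/803⌉ = ⌈36071/803⌉ = 45
Selected volume: 254 + 45×803 = 36389

36389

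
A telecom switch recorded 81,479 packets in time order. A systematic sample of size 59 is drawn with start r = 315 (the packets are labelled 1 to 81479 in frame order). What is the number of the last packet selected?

k = 81479/59 = 1381
59th selection = r + (59−1)·k = 315 + 58×1381 = 315 + 80098 = 80413

80413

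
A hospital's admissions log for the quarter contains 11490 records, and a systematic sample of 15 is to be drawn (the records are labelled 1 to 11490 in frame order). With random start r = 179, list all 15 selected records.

179, 945, 1711, 2477, 3243, 4009, 4775, 5541, 6307, 7073, 7839, 8605, 9371, 10137, 10903

k = N/n = 11490/15 = 766
record 1: 179
record 2: 179 + 766 = 945
record 3: 945 + 766 = 1711
record 4: 1711 + 766 = 2477
record 5: 2477 + 766 = 3243
record 6: 3243 + 766 = 4009
record 7: 4009 + 766 = 4775
record 8: 4775 + 766 = 5541
record 9: 5541 + 766 = 6307
record 10: 6307 + 766 = 7073
record 11: 7073 + 766 = 7839
record 12: 7839 + 766 = 8605
record 13: 8605 + 766 = 9371
record 14: 9371 + 766 = 10137
record 15: 10137 + 766 = 10903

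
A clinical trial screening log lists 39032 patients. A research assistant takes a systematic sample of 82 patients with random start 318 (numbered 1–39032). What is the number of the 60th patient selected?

k = 39032/82 = 476
60th selection = r + (60−1)·k = 318 + 59×476 = 318 + 28084 = 28402

28402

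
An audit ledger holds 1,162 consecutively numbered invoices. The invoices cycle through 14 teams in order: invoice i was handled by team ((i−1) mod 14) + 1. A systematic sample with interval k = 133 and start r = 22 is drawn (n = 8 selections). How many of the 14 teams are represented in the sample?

Consecutive selections differ by k = 133, so their team numbers differ by 133 mod 14 = 7.
gcd(133, 14) = 7, so the sample visits 14/7 = 2 distinct residues mod 14.
Start 22 is team 8; the teams hit are 1, 8.

2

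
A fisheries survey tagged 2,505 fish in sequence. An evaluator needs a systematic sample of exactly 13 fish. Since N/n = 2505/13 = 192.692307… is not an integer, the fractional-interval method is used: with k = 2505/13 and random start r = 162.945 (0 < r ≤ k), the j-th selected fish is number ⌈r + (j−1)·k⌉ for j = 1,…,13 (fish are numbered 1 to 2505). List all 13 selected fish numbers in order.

163, 356, 549, 742, 934, 1127, 1320, 1512, 1705, 1898, 2090, 2283, 2476

j=1: r + 0k = 162.945 → ⌈·⌉ = 163
j=2: r + 1k = 355.637307… → ⌈·⌉ = 356
j=3: r + 2k = 548.329615… → ⌈·⌉ = 549
j=4: r + 3k = 741.021923… → ⌈·⌉ = 742
j=5: r + 4k = 933.714230… → ⌈·⌉ = 934
j=6: r + 5k = 1126.406538… → ⌈·⌉ = 1127
j=7: r + 6k = 1319.098846… → ⌈·⌉ = 1320
j=8: r + 7k = 1511.791153… → ⌈·⌉ = 1512
j=9: r + 8k = 1704.483461… → ⌈·⌉ = 1705
j=10: r + 9k = 1897.175769… → ⌈·⌉ = 1898
j=11: r + 10k = 2089.868076… → ⌈·⌉ = 2090
j=12: r + 11k = 2282.560384… → ⌈·⌉ = 2283
j=13: r + 12k = 2475.252692… → ⌈·⌉ = 2476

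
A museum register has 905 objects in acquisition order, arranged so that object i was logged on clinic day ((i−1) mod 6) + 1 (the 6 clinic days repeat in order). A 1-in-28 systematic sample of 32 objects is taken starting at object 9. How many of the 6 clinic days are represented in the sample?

Consecutive selections differ by k = 28, so their clinic day numbers differ by 28 mod 6 = 4.
gcd(28, 6) = 2, so the sample visits 6/2 = 3 distinct residues mod 6.
Start 9 is clinic day 3; the clinic days hit are 1, 3, 5.

3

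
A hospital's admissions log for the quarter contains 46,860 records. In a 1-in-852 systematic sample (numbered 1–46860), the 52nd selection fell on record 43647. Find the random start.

k = 852
r = 43647 − (52−1)×852 = 43647 − 43452 = 195

195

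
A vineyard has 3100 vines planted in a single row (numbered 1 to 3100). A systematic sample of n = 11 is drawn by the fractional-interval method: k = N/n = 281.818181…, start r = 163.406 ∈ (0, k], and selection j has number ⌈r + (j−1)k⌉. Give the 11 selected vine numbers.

j=1: r + 0k = 163.406 → ⌈·⌉ = 164
j=2: r + 1k = 445.224181… → ⌈·⌉ = 446
j=3: r + 2k = 727.042363… → ⌈·⌉ = 728
j=4: r + 3k = 1008.860545… → ⌈·⌉ = 1009
j=5: r + 4k = 1290.678727… → ⌈·⌉ = 1291
j=6: r + 5k = 1572.496909… → ⌈·⌉ = 1573
j=7: r + 6k = 1854.315090… → ⌈·⌉ = 1855
j=8: r + 7k = 2136.133272… → ⌈·⌉ = 2137
j=9: r + 8k = 2417.951454… → ⌈·⌉ = 2418
j=10: r + 9k = 2699.769636… → ⌈·⌉ = 2700
j=11: r + 10k = 2981.587818… → ⌈·⌉ = 2982

164, 446, 728, 1009, 1291, 1573, 1855, 2137, 2418, 2700, 2982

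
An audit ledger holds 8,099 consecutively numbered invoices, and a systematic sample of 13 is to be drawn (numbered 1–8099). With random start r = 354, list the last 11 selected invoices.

1600, 2223, 2846, 3469, 4092, 4715, 5338, 5961, 6584, 7207, 7830

k = N/n = 8099/13 = 623
3rd selection = 354 + 2×623 = 1600
4th: 1600 + 623 = 2223
5th: 2223 + 623 = 2846
6th: 2846 + 623 = 3469
7th: 3469 + 623 = 4092
8th: 4092 + 623 = 4715
9th: 4715 + 623 = 5338
10th: 5338 + 623 = 5961
11th: 5961 + 623 = 6584
12th: 6584 + 623 = 7207
13th: 7207 + 623 = 7830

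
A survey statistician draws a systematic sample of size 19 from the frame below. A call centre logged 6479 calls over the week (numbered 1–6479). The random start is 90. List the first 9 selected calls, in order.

90, 431, 772, 1113, 1454, 1795, 2136, 2477, 2818

k = N/n = 6479/19 = 341
call 1: 90
call 2: 90 + 341 = 431
call 3: 431 + 341 = 772
call 4: 772 + 341 = 1113
call 5: 1113 + 341 = 1454
call 6: 1454 + 341 = 1795
call 7: 1795 + 341 = 2136
call 8: 2136 + 341 = 2477
call 9: 2477 + 341 = 2818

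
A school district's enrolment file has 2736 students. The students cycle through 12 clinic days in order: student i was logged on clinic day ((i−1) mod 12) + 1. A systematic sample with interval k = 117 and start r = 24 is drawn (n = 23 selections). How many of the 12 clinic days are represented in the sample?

4

Consecutive selections differ by k = 117, so their clinic day numbers differ by 117 mod 12 = 9.
gcd(117, 12) = 3, so the sample visits 12/3 = 4 distinct residues mod 12.
Start 24 is clinic day 12; the clinic days hit are 3, 6, 9, 12.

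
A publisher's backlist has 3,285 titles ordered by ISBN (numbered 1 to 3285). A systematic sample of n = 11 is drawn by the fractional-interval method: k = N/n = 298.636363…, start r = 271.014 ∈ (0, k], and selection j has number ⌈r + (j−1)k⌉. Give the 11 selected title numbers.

272, 570, 869, 1167, 1466, 1765, 2063, 2362, 2661, 2959, 3258

j=1: r + 0k = 271.014 → ⌈·⌉ = 272
j=2: r + 1k = 569.650363… → ⌈·⌉ = 570
j=3: r + 2k = 868.286727… → ⌈·⌉ = 869
j=4: r + 3k = 1166.923090… → ⌈·⌉ = 1167
j=5: r + 4k = 1465.559454… → ⌈·⌉ = 1466
j=6: r + 5k = 1764.195818… → ⌈·⌉ = 1765
j=7: r + 6k = 2062.832181… → ⌈·⌉ = 2063
j=8: r + 7k = 2361.468545… → ⌈·⌉ = 2362
j=9: r + 8k = 2660.104909… → ⌈·⌉ = 2661
j=10: r + 9k = 2958.741272… → ⌈·⌉ = 2959
j=11: r + 10k = 3257.377636… → ⌈·⌉ = 3258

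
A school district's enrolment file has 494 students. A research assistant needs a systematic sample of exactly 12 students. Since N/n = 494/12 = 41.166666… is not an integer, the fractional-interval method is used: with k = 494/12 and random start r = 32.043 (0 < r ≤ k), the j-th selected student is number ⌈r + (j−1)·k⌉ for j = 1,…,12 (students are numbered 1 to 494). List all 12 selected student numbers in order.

33, 74, 115, 156, 197, 238, 280, 321, 362, 403, 444, 485

j=1: r + 0k = 32.043 → ⌈·⌉ = 33
j=2: r + 1k = 73.209666… → ⌈·⌉ = 74
j=3: r + 2k = 114.376333… → ⌈·⌉ = 115
j=4: r + 3k = 155.543 → ⌈·⌉ = 156
j=5: r + 4k = 196.709666… → ⌈·⌉ = 197
j=6: r + 5k = 237.876333… → ⌈·⌉ = 238
j=7: r + 6k = 279.043 → ⌈·⌉ = 280
j=8: r + 7k = 320.209666… → ⌈·⌉ = 321
j=9: r + 8k = 361.376333… → ⌈·⌉ = 362
j=10: r + 9k = 402.543 → ⌈·⌉ = 403
j=11: r + 10k = 443.709666… → ⌈·⌉ = 444
j=12: r + 11k = 484.876333… → ⌈·⌉ = 485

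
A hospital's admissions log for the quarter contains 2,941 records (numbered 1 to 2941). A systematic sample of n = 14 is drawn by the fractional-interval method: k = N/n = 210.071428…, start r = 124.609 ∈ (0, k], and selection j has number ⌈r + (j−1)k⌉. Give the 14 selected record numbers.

j=1: r + 0k = 124.609 → ⌈·⌉ = 125
j=2: r + 1k = 334.680428… → ⌈·⌉ = 335
j=3: r + 2k = 544.751857… → ⌈·⌉ = 545
j=4: r + 3k = 754.823285… → ⌈·⌉ = 755
j=5: r + 4k = 964.894714… → ⌈·⌉ = 965
j=6: r + 5k = 1174.966142… → ⌈·⌉ = 1175
j=7: r + 6k = 1385.037571… → ⌈·⌉ = 1386
j=8: r + 7k = 1595.109 → ⌈·⌉ = 1596
j=9: r + 8k = 1805.180428… → ⌈·⌉ = 1806
j=10: r + 9k = 2015.251857… → ⌈·⌉ = 2016
j=11: r + 10k = 2225.323285… → ⌈·⌉ = 2226
j=12: r + 11k = 2435.394714… → ⌈·⌉ = 2436
j=13: r + 12k = 2645.466142… → ⌈·⌉ = 2646
j=14: r + 13k = 2855.537571… → ⌈·⌉ = 2856

125, 335, 545, 755, 965, 1175, 1386, 1596, 1806, 2016, 2226, 2436, 2646, 2856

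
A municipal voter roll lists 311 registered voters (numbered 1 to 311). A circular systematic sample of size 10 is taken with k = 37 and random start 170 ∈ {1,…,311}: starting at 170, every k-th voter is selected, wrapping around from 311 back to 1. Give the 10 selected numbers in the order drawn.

Selection 1: 170
Selection 2: 170 + 37 = 207
Selection 3: 207 + 37 = 244
Selection 4: 244 + 37 = 281
Selection 5: 281 + 37 = 318 → 318 − 311 = 7
Selection 6: 7 + 37 = 44
Selection 7: 44 + 37 = 81
Selection 8: 81 + 37 = 118
Selection 9: 118 + 37 = 155
Selection 10: 155 + 37 = 192

170, 207, 244, 281, 7, 44, 81, 118, 155, 192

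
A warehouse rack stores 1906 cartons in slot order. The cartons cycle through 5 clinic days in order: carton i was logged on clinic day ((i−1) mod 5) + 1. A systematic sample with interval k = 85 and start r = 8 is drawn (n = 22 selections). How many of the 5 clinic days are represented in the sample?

Consecutive selections differ by k = 85, so their clinic day numbers differ by 85 mod 5 = 0.
gcd(85, 5) = 5, so the sample visits 5/5 = 1 distinct residues mod 5.
Start 8 is clinic day 3; the clinic days hit are 3.

1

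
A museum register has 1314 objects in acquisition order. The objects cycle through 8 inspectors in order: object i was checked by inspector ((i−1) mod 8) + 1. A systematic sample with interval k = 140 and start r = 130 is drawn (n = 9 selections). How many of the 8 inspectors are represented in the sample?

Consecutive selections differ by k = 140, so their inspector numbers differ by 140 mod 8 = 4.
gcd(140, 8) = 4, so the sample visits 8/4 = 2 distinct residues mod 8.
Start 130 is inspector 2; the inspectors hit are 2, 6.

2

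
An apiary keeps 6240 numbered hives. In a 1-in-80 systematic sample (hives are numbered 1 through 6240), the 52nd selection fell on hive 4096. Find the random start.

k = 80
r = 4096 − (52−1)×80 = 4096 − 4080 = 16

16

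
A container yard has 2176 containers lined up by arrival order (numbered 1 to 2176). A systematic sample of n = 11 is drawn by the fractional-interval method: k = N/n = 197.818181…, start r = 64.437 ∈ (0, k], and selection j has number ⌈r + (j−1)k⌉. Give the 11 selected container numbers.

j=1: r + 0k = 64.437 → ⌈·⌉ = 65
j=2: r + 1k = 262.255181… → ⌈·⌉ = 263
j=3: r + 2k = 460.073363… → ⌈·⌉ = 461
j=4: r + 3k = 657.891545… → ⌈·⌉ = 658
j=5: r + 4k = 855.709727… → ⌈·⌉ = 856
j=6: r + 5k = 1053.527909… → ⌈·⌉ = 1054
j=7: r + 6k = 1251.346090… → ⌈·⌉ = 1252
j=8: r + 7k = 1449.164272… → ⌈·⌉ = 1450
j=9: r + 8k = 1646.982454… → ⌈·⌉ = 1647
j=10: r + 9k = 1844.800636… → ⌈·⌉ = 1845
j=11: r + 10k = 2042.618818… → ⌈·⌉ = 2043

65, 263, 461, 658, 856, 1054, 1252, 1450, 1647, 1845, 2043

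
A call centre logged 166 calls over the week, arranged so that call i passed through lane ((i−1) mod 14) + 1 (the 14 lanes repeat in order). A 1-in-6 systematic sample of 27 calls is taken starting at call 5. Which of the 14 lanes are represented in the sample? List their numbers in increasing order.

Consecutive selections differ by k = 6, so their lane numbers differ by 6 mod 14 = 6.
gcd(6, 14) = 2, so the sample visits 14/2 = 7 distinct residues mod 14.
Start 5 is lane 5; the lanes hit are 1, 3, 5, 7, 9, 11, 13.

1, 3, 5, 7, 9, 11, 13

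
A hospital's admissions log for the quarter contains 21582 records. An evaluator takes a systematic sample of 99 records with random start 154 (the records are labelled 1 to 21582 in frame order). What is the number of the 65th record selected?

k = 21582/99 = 218
65th selection = r + (65−1)·k = 154 + 64×218 = 154 + 13952 = 14106

14106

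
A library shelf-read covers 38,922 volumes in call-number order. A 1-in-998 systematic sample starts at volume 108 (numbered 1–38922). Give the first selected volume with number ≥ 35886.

k = 998
Steps past start: ⌈(35886 − 108)/998⌉ = ⌈35778/998⌉ = 36
Selected volume: 108 + 36×998 = 36036

36036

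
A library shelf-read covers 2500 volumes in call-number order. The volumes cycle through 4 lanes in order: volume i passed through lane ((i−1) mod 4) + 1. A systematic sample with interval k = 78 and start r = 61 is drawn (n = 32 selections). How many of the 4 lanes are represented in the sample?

Consecutive selections differ by k = 78, so their lane numbers differ by 78 mod 4 = 2.
gcd(78, 4) = 2, so the sample visits 4/2 = 2 distinct residues mod 4.
Start 61 is lane 1; the lanes hit are 1, 3.

2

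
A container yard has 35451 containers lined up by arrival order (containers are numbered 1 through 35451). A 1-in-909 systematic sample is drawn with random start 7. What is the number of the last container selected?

34549

k = 909
39th selection = r + (39−1)·k = 7 + 38×909 = 7 + 34542 = 34549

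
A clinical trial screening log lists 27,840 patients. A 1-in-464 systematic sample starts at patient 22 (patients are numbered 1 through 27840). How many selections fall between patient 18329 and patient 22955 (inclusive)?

k = 464
First selection ≥ 18329: 22 + ⌈(18329−22)/464⌉·464 = 22 + 40×464 = 18582
Last selection ≤ 22955: 22 + ⌊(22955−22)/464⌋·464 = 22 + 49×464 = 22758
Count = 49 − 40 + 1 = 10

10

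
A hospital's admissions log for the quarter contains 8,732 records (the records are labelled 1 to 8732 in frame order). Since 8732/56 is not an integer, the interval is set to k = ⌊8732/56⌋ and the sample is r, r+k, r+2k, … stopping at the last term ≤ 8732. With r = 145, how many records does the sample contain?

56

k = ⌊8732/56⌋ = 155
Achieved size = ⌊(8732 − 145)/155⌋ + 1 = ⌊8587/155⌋ + 1 = 55 + 1 = 56
(last selection: 145 + 55×155 = 8670 ≤ 8732; next would be 8825 > 8732)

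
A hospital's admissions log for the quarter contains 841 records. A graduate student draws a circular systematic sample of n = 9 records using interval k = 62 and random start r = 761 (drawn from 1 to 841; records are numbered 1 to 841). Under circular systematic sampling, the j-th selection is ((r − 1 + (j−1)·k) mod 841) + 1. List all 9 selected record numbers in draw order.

761, 823, 44, 106, 168, 230, 292, 354, 416

Selection 1: 761
Selection 2: 761 + 62 = 823
Selection 3: 823 + 62 = 885 → 885 − 841 = 44
Selection 4: 44 + 62 = 106
Selection 5: 106 + 62 = 168
Selection 6: 168 + 62 = 230
Selection 7: 230 + 62 = 292
Selection 8: 292 + 62 = 354
Selection 9: 354 + 62 = 416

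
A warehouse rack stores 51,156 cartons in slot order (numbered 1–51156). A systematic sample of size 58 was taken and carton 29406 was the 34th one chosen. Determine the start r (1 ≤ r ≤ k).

k = 51156/58 = 882
r = 29406 − (34−1)×882 = 29406 − 29106 = 300

300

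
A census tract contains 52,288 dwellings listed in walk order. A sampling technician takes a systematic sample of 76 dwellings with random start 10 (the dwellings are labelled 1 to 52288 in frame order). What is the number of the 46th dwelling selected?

k = 52288/76 = 688
46th selection = r + (46−1)·k = 10 + 45×688 = 10 + 30960 = 30970

30970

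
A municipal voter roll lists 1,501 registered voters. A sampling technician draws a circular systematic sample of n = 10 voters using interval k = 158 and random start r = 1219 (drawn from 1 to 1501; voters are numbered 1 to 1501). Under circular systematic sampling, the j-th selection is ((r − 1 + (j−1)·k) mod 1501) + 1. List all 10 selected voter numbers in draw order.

1219, 1377, 34, 192, 350, 508, 666, 824, 982, 1140

Selection 1: 1219
Selection 2: 1219 + 158 = 1377
Selection 3: 1377 + 158 = 1535 → 1535 − 1501 = 34
Selection 4: 34 + 158 = 192
Selection 5: 192 + 158 = 350
Selection 6: 350 + 158 = 508
Selection 7: 508 + 158 = 666
Selection 8: 666 + 158 = 824
Selection 9: 824 + 158 = 982
Selection 10: 982 + 158 = 1140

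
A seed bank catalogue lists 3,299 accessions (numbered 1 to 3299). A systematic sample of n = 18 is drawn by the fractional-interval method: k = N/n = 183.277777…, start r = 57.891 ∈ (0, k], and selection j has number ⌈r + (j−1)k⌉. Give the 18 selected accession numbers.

58, 242, 425, 608, 792, 975, 1158, 1341, 1525, 1708, 1891, 2074, 2258, 2441, 2624, 2808, 2991, 3174

j=1: r + 0k = 57.891 → ⌈·⌉ = 58
j=2: r + 1k = 241.168777… → ⌈·⌉ = 242
j=3: r + 2k = 424.446555… → ⌈·⌉ = 425
j=4: r + 3k = 607.724333… → ⌈·⌉ = 608
j=5: r + 4k = 791.002111… → ⌈·⌉ = 792
j=6: r + 5k = 974.279888… → ⌈·⌉ = 975
j=7: r + 6k = 1157.557666… → ⌈·⌉ = 1158
j=8: r + 7k = 1340.835444… → ⌈·⌉ = 1341
j=9: r + 8k = 1524.113222… → ⌈·⌉ = 1525
j=10: r + 9k = 1707.391 → ⌈·⌉ = 1708
j=11: r + 10k = 1890.668777… → ⌈·⌉ = 1891
j=12: r + 11k = 2073.946555… → ⌈·⌉ = 2074
j=13: r + 12k = 2257.224333… → ⌈·⌉ = 2258
j=14: r + 13k = 2440.502111… → ⌈·⌉ = 2441
j=15: r + 14k = 2623.779888… → ⌈·⌉ = 2624
j=16: r + 15k = 2807.057666… → ⌈·⌉ = 2808
j=17: r + 16k = 2990.335444… → ⌈·⌉ = 2991
j=18: r + 17k = 3173.613222… → ⌈·⌉ = 3174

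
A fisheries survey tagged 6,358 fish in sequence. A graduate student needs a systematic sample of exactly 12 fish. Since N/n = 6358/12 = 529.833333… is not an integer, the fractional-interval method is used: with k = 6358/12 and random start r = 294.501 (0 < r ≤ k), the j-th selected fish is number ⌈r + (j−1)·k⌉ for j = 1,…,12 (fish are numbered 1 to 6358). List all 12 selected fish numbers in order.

295, 825, 1355, 1885, 2414, 2944, 3474, 4004, 4534, 5064, 5593, 6123

j=1: r + 0k = 294.501 → ⌈·⌉ = 295
j=2: r + 1k = 824.334333… → ⌈·⌉ = 825
j=3: r + 2k = 1354.167666… → ⌈·⌉ = 1355
j=4: r + 3k = 1884.001 → ⌈·⌉ = 1885
j=5: r + 4k = 2413.834333… → ⌈·⌉ = 2414
j=6: r + 5k = 2943.667666… → ⌈·⌉ = 2944
j=7: r + 6k = 3473.501 → ⌈·⌉ = 3474
j=8: r + 7k = 4003.334333… → ⌈·⌉ = 4004
j=9: r + 8k = 4533.167666… → ⌈·⌉ = 4534
j=10: r + 9k = 5063.001 → ⌈·⌉ = 5064
j=11: r + 10k = 5592.834333… → ⌈·⌉ = 5593
j=12: r + 11k = 6122.667666… → ⌈·⌉ = 6123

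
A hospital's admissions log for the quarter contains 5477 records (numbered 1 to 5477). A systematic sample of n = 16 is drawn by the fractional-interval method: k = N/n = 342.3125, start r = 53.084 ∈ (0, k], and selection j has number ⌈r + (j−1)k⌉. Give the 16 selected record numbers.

j=1: r + 0k = 53.084 → ⌈·⌉ = 54
j=2: r + 1k = 395.3965 → ⌈·⌉ = 396
j=3: r + 2k = 737.709 → ⌈·⌉ = 738
j=4: r + 3k = 1080.0215 → ⌈·⌉ = 1081
j=5: r + 4k = 1422.334 → ⌈·⌉ = 1423
j=6: r + 5k = 1764.6465 → ⌈·⌉ = 1765
j=7: r + 6k = 2106.959 → ⌈·⌉ = 2107
j=8: r + 7k = 2449.2715 → ⌈·⌉ = 2450
j=9: r + 8k = 2791.584 → ⌈·⌉ = 2792
j=10: r + 9k = 3133.8965 → ⌈·⌉ = 3134
j=11: r + 10k = 3476.209 → ⌈·⌉ = 3477
j=12: r + 11k = 3818.5215 → ⌈·⌉ = 3819
j=13: r + 12k = 4160.834 → ⌈·⌉ = 4161
j=14: r + 13k = 4503.1465 → ⌈·⌉ = 4504
j=15: r + 14k = 4845.459 → ⌈·⌉ = 4846
j=16: r + 15k = 5187.7715 → ⌈·⌉ = 5188

54, 396, 738, 1081, 1423, 1765, 2107, 2450, 2792, 3134, 3477, 3819, 4161, 4504, 4846, 5188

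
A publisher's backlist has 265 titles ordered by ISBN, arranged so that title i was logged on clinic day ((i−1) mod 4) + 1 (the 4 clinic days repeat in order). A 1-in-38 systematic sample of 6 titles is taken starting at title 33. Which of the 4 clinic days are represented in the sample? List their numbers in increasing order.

Consecutive selections differ by k = 38, so their clinic day numbers differ by 38 mod 4 = 2.
gcd(38, 4) = 2, so the sample visits 4/2 = 2 distinct residues mod 4.
Start 33 is clinic day 1; the clinic days hit are 1, 3.

1, 3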